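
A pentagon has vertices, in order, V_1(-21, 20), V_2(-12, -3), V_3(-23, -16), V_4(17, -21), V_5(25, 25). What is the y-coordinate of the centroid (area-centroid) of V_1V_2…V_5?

689/263

Apply the shoelace (surveyor's) formula. First the cross-terms c_i = x_i·y_{i+1} − x_{i+1}·y_i:
  303, 123, 755, 950, 1025  ⇒  2A = 3156, A = 1578.
Then Σ (y_i + y_{i+1})·c_i = 24804, so ȳ = 24804 / (6·1578) = 689/263.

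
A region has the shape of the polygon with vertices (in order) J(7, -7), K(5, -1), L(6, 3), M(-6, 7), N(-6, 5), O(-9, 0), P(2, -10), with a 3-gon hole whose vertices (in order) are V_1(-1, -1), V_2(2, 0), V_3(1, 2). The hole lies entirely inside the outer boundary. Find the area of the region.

Outer boundary:
Apply Gauss's area formula: 2A = Σ (x_i·y_{i+1} − x_{i+1}·y_i), indices taken mod 7.
Cross-terms: 28, 21, 60, 12, 45, 90, 56  ⇒  Σ = 312
Area = |Σ|/2 = 156.
Hole:
Apply the shoelace (surveyor's) formula: 2A = Σ (x_i·y_{i+1} − x_{i+1}·y_i), indices taken mod 3.
Σ = (2) + (4) + (1) = 7
Area = |Σ|/2 = 3.5.
Net area = 156 − 3.5 = 152.5.

152.5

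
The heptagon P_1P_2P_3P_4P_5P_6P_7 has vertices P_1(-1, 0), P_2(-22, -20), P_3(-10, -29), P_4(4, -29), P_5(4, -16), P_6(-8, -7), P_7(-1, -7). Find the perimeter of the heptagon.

|P_1P_2| = √((-21)² + (-20)²) = √841 = 29
|P_2P_3| = √((12)² + (-9)²) = √225 = 15
|P_3P_4| = √((14)² + (0)²) = √196 = 14
|P_4P_5| = √((0)² + (13)²) = √169 = 13
|P_5P_6| = √((-12)² + (9)²) = √225 = 15
|P_6P_7| = √((7)² + (0)²) = √49 = 7
|P_7P_1| = √((0)² + (7)²) = √49 = 7
Perimeter = 29 + 15 + 14 + 13 + 15 + 7 + 7 = 100.

100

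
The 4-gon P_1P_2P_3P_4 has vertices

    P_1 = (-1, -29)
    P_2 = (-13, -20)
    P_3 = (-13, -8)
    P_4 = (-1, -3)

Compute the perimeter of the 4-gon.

66

|P_1P_2| = √((-12)² + (9)²) = √225 = 15
|P_2P_3| = √((0)² + (12)²) = √144 = 12
|P_3P_4| = √((12)² + (5)²) = √169 = 13
|P_4P_1| = √((0)² + (-26)²) = √676 = 26
Perimeter = 15 + 12 + 13 + 26 = 66.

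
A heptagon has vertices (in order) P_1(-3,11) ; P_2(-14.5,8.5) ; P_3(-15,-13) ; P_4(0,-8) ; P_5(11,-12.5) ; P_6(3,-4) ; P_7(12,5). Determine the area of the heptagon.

430.75

Apply the shoelace formula: 2A = Σ (x_i·y_{i+1} − x_{i+1}·y_i), indices taken mod 7.
Cross-terms: 134, 316, 120, 88, -6.5, 63, 147  ⇒  Σ = 861.5
Area = |Σ|/2 = 430.75.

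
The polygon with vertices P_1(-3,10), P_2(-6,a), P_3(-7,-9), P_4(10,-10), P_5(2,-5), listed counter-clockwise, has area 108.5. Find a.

-8

Write out the shoelace sum; only the two edges meeting at P_2 involve a:
2·Area = [((-3)·a − (-6)·10) + ((-6)·(-9) − (-7)·a)] + 135
       = 4·a + 249 = 217
⇒ a = -8.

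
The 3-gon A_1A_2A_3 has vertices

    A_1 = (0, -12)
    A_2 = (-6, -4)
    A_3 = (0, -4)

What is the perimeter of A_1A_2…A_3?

|A_1A_2| = √((-6)² + (8)²) = √100 = 10
|A_2A_3| = √((6)² + (0)²) = √36 = 6
|A_3A_1| = √((0)² + (-8)²) = √64 = 8
Perimeter = 10 + 6 + 8 = 24.

24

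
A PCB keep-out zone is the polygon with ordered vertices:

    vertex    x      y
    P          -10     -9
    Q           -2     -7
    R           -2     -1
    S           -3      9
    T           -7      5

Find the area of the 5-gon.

90

Σ = (52) + (-12) + (-21) + (48) + (113) = 180
Area = |Σ|/2 = 90.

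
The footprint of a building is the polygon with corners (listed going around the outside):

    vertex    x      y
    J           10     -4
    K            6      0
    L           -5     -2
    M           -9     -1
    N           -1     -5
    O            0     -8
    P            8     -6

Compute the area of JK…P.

Σ = (24) + (-12) + (-13) + (44) + (8) + (64) + (28) = 143
Area = |Σ|/2 = 71.5.

71.5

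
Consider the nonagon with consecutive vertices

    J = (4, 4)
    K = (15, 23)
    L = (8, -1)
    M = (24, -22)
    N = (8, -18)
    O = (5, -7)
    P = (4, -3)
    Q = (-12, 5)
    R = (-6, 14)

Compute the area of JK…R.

381

Apply Gauss's area formula: 2A = Σ (x_i·y_{i+1} − x_{i+1}·y_i), indices taken mod 9.
J→K: (4)(23) − (15)(4) = 32
K→L: (15)(-1) − (8)(23) = -199
L→M: (8)(-22) − (24)(-1) = -152
M→N: (24)(-18) − (8)(-22) = -256
N→O: (8)(-7) − (5)(-18) = 34
O→P: (5)(-3) − (4)(-7) = 13
P→Q: (4)(5) − (-12)(-3) = -16
Q→R: (-12)(14) − (-6)(5) = -138
R→J: (-6)(4) − (4)(14) = -80
Σ = -762
Area = |Σ|/2 = 381.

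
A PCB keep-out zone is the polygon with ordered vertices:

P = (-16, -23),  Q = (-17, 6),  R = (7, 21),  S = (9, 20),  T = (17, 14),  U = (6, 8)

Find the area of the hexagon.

553.5

Apply the shoelace (surveyor's) formula: 2A = Σ (x_i·y_{i+1} − x_{i+1}·y_i), indices taken mod 6.
Cross-terms: -487, -399, -49, -214, 52, -10  ⇒  Σ = -1107
Area = |Σ|/2 = 553.5.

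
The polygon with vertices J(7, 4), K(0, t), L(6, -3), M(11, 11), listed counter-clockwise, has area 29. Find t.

-8

The doubled signed area Σ (x_i y_{i+1} − x_{i+1} y_i) is linear in t.
With t=0 it equals 66; the coefficient of t is 1 (from the two edges through K).
So 1·t + 66 = 2·29 = 58 ⇒ t = -8.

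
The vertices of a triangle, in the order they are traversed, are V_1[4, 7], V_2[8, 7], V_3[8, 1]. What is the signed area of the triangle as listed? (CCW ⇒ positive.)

Apply the shoelace (surveyor's) formula: 2A = Σ (x_i·y_{i+1} − x_{i+1}·y_i), indices taken mod 3.
Σ = (-28) + (-48) + (52) = -24
Signed area = Σ/2 = -12 (negative ⇒ clockwise traversal).

-12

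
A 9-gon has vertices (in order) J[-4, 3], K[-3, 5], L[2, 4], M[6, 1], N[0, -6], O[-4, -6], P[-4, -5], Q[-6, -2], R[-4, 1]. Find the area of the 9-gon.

81.5

Σ = (-11) + (-22) + (-22) + (-36) + (-24) + (-4) + (-22) + (-14) + (-8) = -163
Area = |Σ|/2 = 81.5.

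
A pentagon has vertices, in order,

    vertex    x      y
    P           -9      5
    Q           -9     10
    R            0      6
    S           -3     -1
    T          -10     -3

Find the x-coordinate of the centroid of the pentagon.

-302/53

Apply the surveyor's formula. First the cross-terms c_i = x_i·y_{i+1} − x_{i+1}·y_i:
  -45, -54, 18, -1, -77  ⇒  2A = -159, A = -79.5.
Then Σ (x_i + x_{i+1})·c_i = 2718, so x̄ = 2718 / (6·(-79.5)) = -302/53.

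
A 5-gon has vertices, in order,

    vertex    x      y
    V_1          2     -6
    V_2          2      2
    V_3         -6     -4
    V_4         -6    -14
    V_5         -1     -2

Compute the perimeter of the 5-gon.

|V_1V_2| = √((0)² + (8)²) = √64 = 8
|V_2V_3| = √((-8)² + (-6)²) = √100 = 10
|V_3V_4| = √((0)² + (-10)²) = √100 = 10
|V_4V_5| = √((5)² + (12)²) = √169 = 13
|V_5V_1| = √((3)² + (-4)²) = √25 = 5
Perimeter = 8 + 10 + 10 + 13 + 5 = 46.

46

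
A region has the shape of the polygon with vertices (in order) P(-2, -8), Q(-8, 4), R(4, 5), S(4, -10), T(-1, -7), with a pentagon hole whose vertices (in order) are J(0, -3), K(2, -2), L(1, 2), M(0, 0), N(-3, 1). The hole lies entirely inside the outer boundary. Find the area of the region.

105.5

Outer boundary:
Apply the surveyor's formula: 2A = Σ (x_i·y_{i+1} − x_{i+1}·y_i), indices taken mod 5.
Σ = (-72) + (-56) + (-60) + (-38) + (-6) = -232
Area = |Σ|/2 = 116.
Hole:
Σ = (6) + (6) + (0) + (0) + (9) = 21
Area = |Σ|/2 = 10.5.
Net area = 116 − 10.5 = 105.5.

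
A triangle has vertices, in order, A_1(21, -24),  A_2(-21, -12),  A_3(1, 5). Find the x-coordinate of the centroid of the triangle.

Apply the shoelace (surveyor's) formula. First the cross-terms c_i = x_i·y_{i+1} − x_{i+1}·y_i:
  -756, -93, -129  ⇒  2A = -978, A = -489.
Then Σ (x_i + x_{i+1})·c_i = -978, so x̄ = -978 / (6·(-489)) = 1/3.

1/3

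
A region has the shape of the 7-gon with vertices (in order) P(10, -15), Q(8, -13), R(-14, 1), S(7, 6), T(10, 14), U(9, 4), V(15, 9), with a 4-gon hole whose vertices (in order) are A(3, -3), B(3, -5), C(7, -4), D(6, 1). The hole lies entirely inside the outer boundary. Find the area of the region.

Outer boundary:
Cross-terms: -10, -174, -91, 38, -86, 21, -315  ⇒  Σ = -617
Area = |Σ|/2 = 308.5.
Hole:
A→B: (3)(-5) − (3)(-3) = -6
B→C: (3)(-4) − (7)(-5) = 23
C→D: (7)(1) − (6)(-4) = 31
D→A: (6)(-3) − (3)(1) = -21
Σ = 27
Area = |Σ|/2 = 13.5.
Net area = 308.5 − 13.5 = 295.

295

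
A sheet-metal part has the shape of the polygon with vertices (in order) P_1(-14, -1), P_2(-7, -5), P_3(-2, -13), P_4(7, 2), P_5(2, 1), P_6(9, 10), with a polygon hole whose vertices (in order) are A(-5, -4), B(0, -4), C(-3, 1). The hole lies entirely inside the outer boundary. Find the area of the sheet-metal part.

Outer boundary:
Apply the shoelace formula: 2A = Σ (x_i·y_{i+1} − x_{i+1}·y_i), indices taken mod 6.
Cross-terms: 63, 81, 87, 3, 11, 131  ⇒  Σ = 376
Area = |Σ|/2 = 188.
Hole:
Cross-terms: 20, -12, 17  ⇒  Σ = 25
Area = |Σ|/2 = 12.5.
Net area = 188 − 12.5 = 175.5.

175.5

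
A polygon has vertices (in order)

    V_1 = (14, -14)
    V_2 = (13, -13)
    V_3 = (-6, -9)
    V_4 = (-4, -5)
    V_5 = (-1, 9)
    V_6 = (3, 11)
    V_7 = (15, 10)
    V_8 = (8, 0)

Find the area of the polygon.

303.5

Apply the shoelace (surveyor's) formula: 2A = Σ (x_i·y_{i+1} − x_{i+1}·y_i), indices taken mod 8.
Cross-terms: 0, -195, -6, -41, -38, -135, -80, -112  ⇒  Σ = -607
Area = |Σ|/2 = 303.5.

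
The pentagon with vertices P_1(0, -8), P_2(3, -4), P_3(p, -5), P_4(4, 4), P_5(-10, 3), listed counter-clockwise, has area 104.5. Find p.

The doubled signed area Σ (x_i y_{i+1} − x_{i+1} y_i) is linear in p.
With p=0 it equals 161; the coefficient of p is 8 (from the two edges through P_3).
So 8·p + 161 = 2·104.5 = 209 ⇒ p = 6.

6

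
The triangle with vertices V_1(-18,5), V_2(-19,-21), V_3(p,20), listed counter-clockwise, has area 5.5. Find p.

Write out the shoelace sum; only the two edges meeting at V_3 involve p:
2·Area = [((-19)·20 − p·(-21)) + (p·5 − (-18)·20)] + 473
       = 26·p + 453 = 11
⇒ p = -17.

-17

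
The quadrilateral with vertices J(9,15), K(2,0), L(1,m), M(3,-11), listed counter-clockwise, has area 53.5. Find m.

The doubled signed area Σ (x_i y_{i+1} − x_{i+1} y_i) is linear in m.
With m=0 it equals 103; the coefficient of m is -1 (from the two edges through L).
So -1·m + 103 = 2·53.5 = 107 ⇒ m = -4.

-4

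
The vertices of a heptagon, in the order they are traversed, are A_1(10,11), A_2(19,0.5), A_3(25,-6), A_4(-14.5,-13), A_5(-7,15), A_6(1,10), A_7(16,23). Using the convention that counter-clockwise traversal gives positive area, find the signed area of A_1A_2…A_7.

-663.5

Apply the shoelace formula: 2A = Σ (x_i·y_{i+1} − x_{i+1}·y_i), indices taken mod 7.
Σ = (-204) + (-126.5) + (-412) + (-308.5) + (-85) + (-137) + (-54) = -1327
Signed area = Σ/2 = -663.5 (negative ⇒ clockwise traversal).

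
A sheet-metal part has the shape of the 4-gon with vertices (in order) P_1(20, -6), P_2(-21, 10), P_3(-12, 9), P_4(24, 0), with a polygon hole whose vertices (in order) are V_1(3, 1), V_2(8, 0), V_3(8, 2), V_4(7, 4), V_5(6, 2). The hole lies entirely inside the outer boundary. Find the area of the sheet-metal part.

169.5

Outer boundary:
Σ = (74) + (-69) + (-216) + (-144) = -355
Area = |Σ|/2 = 177.5.
Hole:
Σ = (-8) + (16) + (18) + (-10) + (0) = 16
Area = |Σ|/2 = 8.
Net area = 177.5 − 8 = 169.5.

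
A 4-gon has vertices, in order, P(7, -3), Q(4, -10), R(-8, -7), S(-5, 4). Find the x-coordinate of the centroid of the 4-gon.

-71/82

Apply Gauss's area formula. First the cross-terms c_i = x_i·y_{i+1} − x_{i+1}·y_i:
  -58, -108, -67, -13  ⇒  2A = -246, A = -123.
Then Σ (x_i + x_{i+1})·c_i = 639, so x̄ = 639 / (6·(-123)) = -71/82.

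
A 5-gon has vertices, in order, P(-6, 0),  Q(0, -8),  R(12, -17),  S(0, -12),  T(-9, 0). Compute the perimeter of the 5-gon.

|PQ| = √((6)² + (-8)²) = √100 = 10
|QR| = √((12)² + (-9)²) = √225 = 15
|RS| = √((-12)² + (5)²) = √169 = 13
|ST| = √((-9)² + (12)²) = √225 = 15
|TP| = √((3)² + (0)²) = √9 = 3
Perimeter = 10 + 15 + 13 + 15 + 3 = 56.

56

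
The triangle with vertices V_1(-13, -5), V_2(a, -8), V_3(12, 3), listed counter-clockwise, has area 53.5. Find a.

The doubled signed area Σ (x_i y_{i+1} − x_{i+1} y_i) is linear in a.
With a=0 it equals 179; the coefficient of a is 8 (from the two edges through V_2).
So 8·a + 179 = 2·53.5 = 107 ⇒ a = -9.

-9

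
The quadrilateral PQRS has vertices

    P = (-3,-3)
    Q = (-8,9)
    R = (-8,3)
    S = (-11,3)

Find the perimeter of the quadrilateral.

|PQ| = √((-5)² + (12)²) = √169 = 13
|QR| = √((0)² + (-6)²) = √36 = 6
|RS| = √((-3)² + (0)²) = √9 = 3
|SP| = √((8)² + (-6)²) = √100 = 10
Perimeter = 13 + 6 + 3 + 10 = 32.

32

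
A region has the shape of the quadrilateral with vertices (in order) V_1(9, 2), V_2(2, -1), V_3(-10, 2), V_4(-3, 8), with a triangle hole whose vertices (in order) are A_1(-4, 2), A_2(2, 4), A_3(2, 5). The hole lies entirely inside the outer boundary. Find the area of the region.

82.5

Outer boundary:
Apply the shoelace (surveyor's) formula: 2A = Σ (x_i·y_{i+1} − x_{i+1}·y_i), indices taken mod 4.
V_1→V_2: (9)(-1) − (2)(2) = -13
V_2→V_3: (2)(2) − (-10)(-1) = -6
V_3→V_4: (-10)(8) − (-3)(2) = -74
V_4→V_1: (-3)(2) − (9)(8) = -78
Σ = -171
Area = |Σ|/2 = 85.5.
Hole:
Σ = (-20) + (2) + (24) = 6
Area = |Σ|/2 = 3.
Net area = 85.5 − 3 = 82.5.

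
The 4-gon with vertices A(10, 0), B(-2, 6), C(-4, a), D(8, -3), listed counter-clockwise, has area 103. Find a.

-8

The doubled signed area Σ (x_i y_{i+1} − x_{i+1} y_i) is linear in a.
With a=0 it equals 126; the coefficient of a is -10 (from the two edges through C).
So -10·a + 126 = 2·103 = 206 ⇒ a = -8.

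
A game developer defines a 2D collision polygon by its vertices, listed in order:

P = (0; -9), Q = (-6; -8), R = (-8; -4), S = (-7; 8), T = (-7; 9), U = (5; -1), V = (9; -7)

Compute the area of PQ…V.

169

P→Q: (0)(-8) − (-6)(-9) = -54
Q→R: (-6)(-4) − (-8)(-8) = -40
R→S: (-8)(8) − (-7)(-4) = -92
S→T: (-7)(9) − (-7)(8) = -7
T→U: (-7)(-1) − (5)(9) = -38
U→V: (5)(-7) − (9)(-1) = -26
V→P: (9)(-9) − (0)(-7) = -81
Σ = -338
Area = |Σ|/2 = 169.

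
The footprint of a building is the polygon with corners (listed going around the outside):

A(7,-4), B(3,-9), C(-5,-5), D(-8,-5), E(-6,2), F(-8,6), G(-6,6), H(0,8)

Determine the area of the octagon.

Cross-terms: -51, -60, -15, -46, -20, -12, -48, -56  ⇒  Σ = -308
Area = |Σ|/2 = 154.

154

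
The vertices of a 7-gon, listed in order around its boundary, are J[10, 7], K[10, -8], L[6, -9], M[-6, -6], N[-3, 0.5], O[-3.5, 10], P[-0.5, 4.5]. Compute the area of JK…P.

195.25

Apply Gauss's area formula: 2A = Σ (x_i·y_{i+1} − x_{i+1}·y_i), indices taken mod 7.
Cross-terms: -150, -42, -90, -21, -28.25, -10.75, -48.5  ⇒  Σ = -390.5
Area = |Σ|/2 = 195.25.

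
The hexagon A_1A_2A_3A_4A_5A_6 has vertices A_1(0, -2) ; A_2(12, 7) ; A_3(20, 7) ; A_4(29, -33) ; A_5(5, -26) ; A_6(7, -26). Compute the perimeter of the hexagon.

116

|A_1A_2| = √((12)² + (9)²) = √225 = 15
|A_2A_3| = √((8)² + (0)²) = √64 = 8
|A_3A_4| = √((9)² + (-40)²) = √1681 = 41
|A_4A_5| = √((-24)² + (7)²) = √625 = 25
|A_5A_6| = √((2)² + (0)²) = √4 = 2
|A_6A_1| = √((-7)² + (24)²) = √625 = 25
Perimeter = 15 + 8 + 41 + 25 + 2 + 25 = 116.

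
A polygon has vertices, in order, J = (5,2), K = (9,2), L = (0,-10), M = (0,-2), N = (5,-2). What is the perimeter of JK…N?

36

|JK| = √((4)² + (0)²) = √16 = 4
|KL| = √((-9)² + (-12)²) = √225 = 15
|LM| = √((0)² + (8)²) = √64 = 8
|MN| = √((5)² + (0)²) = √25 = 5
|NJ| = √((0)² + (4)²) = √16 = 4
Perimeter = 4 + 15 + 8 + 5 + 4 = 36.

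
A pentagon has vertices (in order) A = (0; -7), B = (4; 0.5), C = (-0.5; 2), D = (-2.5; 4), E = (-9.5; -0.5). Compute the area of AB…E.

72.5

Apply the shoelace (surveyor's) formula: 2A = Σ (x_i·y_{i+1} − x_{i+1}·y_i), indices taken mod 5.
Cross-terms: 28, 8.25, 3, 39.25, 66.5  ⇒  Σ = 145
Area = |Σ|/2 = 72.5.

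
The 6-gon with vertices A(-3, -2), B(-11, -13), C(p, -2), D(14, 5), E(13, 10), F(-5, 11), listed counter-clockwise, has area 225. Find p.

4

Write out the shoelace sum; only the two edges meeting at C involve p:
2·Area = [((-11)·(-2) − p·(-13)) + (p·5 − 14·(-2))] + 328
       = 18·p + 378 = 450
⇒ p = 4.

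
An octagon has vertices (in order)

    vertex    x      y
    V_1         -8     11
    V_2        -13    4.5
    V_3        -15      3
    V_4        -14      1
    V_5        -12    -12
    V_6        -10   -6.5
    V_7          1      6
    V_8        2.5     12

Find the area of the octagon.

Σ = (107) + (28.5) + (27) + (180) + (-42) + (-53.5) + (-3) + (123.5) = 367.5
Area = |Σ|/2 = 183.75.

183.75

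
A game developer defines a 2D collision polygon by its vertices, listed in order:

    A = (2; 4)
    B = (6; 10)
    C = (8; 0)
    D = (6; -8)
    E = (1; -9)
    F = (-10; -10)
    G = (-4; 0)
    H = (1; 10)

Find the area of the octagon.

Apply the surveyor's formula: 2A = Σ (x_i·y_{i+1} − x_{i+1}·y_i), indices taken mod 8.
Cross-terms: -4, -80, -64, -46, -100, -40, -40, -16  ⇒  Σ = -390
Area = |Σ|/2 = 195.

195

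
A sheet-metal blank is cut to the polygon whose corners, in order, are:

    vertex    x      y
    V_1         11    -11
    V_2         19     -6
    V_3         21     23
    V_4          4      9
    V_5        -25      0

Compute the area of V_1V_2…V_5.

651.5

Apply Gauss's area formula: 2A = Σ (x_i·y_{i+1} − x_{i+1}·y_i), indices taken mod 5.
Σ = (143) + (563) + (97) + (225) + (275) = 1303
Area = |Σ|/2 = 651.5.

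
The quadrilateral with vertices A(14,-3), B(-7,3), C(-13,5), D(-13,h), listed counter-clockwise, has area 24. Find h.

3

Write out the shoelace sum; only the two edges meeting at D involve h:
2·Area = [((-13)·h − (-13)·5) + ((-13)·(-3) − 14·h)] + 25
       = -27·h + 129 = 48
⇒ h = 3.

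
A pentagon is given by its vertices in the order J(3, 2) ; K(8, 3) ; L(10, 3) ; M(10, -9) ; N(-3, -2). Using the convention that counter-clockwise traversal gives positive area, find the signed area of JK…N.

-90

Apply the shoelace formula: 2A = Σ (x_i·y_{i+1} − x_{i+1}·y_i), indices taken mod 5.
Cross-terms: -7, -6, -120, -47, 0  ⇒  Σ = -180
Signed area = Σ/2 = -90 (negative ⇒ clockwise traversal).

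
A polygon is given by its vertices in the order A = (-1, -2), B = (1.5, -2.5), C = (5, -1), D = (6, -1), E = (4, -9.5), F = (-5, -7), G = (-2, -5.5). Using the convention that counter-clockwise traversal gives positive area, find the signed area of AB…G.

A→B: (-1)(-2.5) − (1.5)(-2) = 5.5
B→C: (1.5)(-1) − (5)(-2.5) = 11
C→D: (5)(-1) − (6)(-1) = 1
D→E: (6)(-9.5) − (4)(-1) = -53
E→F: (4)(-7) − (-5)(-9.5) = -75.5
F→G: (-5)(-5.5) − (-2)(-7) = 13.5
G→A: (-2)(-2) − (-1)(-5.5) = -1.5
Σ = -99
Signed area = Σ/2 = -49.5 (negative ⇒ clockwise traversal).

-49.5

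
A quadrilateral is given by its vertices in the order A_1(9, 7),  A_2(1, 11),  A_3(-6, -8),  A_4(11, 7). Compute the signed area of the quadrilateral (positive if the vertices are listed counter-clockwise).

105

Cross-terms: 92, 58, 46, 14  ⇒  Σ = 210
Signed area = Σ/2 = 105 (positive ⇒ counter-clockwise traversal).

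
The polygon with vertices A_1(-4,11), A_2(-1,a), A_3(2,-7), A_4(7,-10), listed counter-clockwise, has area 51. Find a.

The doubled signed area Σ (x_i y_{i+1} − x_{i+1} y_i) is linear in a.
With a=0 it equals 84; the coefficient of a is -6 (from the two edges through A_2).
So -6·a + 84 = 2·51 = 102 ⇒ a = -3.

-3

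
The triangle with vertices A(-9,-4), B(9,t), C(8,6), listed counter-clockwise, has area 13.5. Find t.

5

Write out the shoelace sum; only the two edges meeting at B involve t:
2·Area = [((-9)·t − 9·(-4)) + (9·6 − 8·t)] + 22
       = -17·t + 112 = 27
⇒ t = 5.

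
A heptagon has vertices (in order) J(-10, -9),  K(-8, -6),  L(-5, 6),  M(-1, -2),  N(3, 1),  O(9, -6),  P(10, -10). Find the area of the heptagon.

Apply the shoelace formula: 2A = Σ (x_i·y_{i+1} − x_{i+1}·y_i), indices taken mod 7.
Σ = (-12) + (-78) + (16) + (5) + (-27) + (-30) + (-190) = -316
Area = |Σ|/2 = 158.

158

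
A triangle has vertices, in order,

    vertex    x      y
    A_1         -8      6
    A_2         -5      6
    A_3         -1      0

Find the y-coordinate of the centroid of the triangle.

Apply the surveyor's formula. First the cross-terms c_i = x_i·y_{i+1} − x_{i+1}·y_i:
  -18, 6, -6  ⇒  2A = -18, A = -9.
Then Σ (y_i + y_{i+1})·c_i = -216, so ȳ = -216 / (6·(-9)) = 4.

4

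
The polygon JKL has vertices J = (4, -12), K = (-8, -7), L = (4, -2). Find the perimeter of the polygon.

|JK| = √((-12)² + (5)²) = √169 = 13
|KL| = √((12)² + (5)²) = √169 = 13
|LJ| = √((0)² + (-10)²) = √100 = 10
Perimeter = 13 + 13 + 10 = 36.

36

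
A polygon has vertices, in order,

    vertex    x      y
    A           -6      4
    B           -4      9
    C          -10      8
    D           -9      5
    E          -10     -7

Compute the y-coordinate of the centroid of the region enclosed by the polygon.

Apply the surveyor's formula. First the cross-terms c_i = x_i·y_{i+1} − x_{i+1}·y_i:
  -38, 58, 22, 113, -82  ⇒  2A = 73, A = 36.5.
Then Σ (y_i + y_{i+1})·c_i = 798, so ȳ = 798 / (6·36.5) = 266/73.

266/73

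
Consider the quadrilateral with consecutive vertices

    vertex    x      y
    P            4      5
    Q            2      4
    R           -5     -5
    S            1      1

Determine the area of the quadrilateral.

Σ = (6) + (10) + (0) + (1) = 17
Area = |Σ|/2 = 8.5.

8.5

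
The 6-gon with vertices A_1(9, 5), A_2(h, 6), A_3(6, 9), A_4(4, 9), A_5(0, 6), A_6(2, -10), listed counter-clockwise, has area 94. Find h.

Write out the shoelace sum; only the two edges meeting at A_2 involve h:
2·Area = [(9·6 − h·5) + (h·9 − 6·6)] + 130
       = 4·h + 148 = 188
⇒ h = 10.

10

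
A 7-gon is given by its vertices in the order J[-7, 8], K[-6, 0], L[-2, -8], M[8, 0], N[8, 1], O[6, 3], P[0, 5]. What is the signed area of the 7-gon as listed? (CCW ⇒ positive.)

Apply the surveyor's formula: 2A = Σ (x_i·y_{i+1} − x_{i+1}·y_i), indices taken mod 7.
Σ = (48) + (48) + (64) + (8) + (18) + (30) + (35) = 251
Signed area = Σ/2 = 125.5 (positive ⇒ counter-clockwise traversal).

125.5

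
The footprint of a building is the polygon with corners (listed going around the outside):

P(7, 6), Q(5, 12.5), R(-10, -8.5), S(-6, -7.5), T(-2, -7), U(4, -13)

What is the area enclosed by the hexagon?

180

Apply the shoelace (surveyor's) formula: 2A = Σ (x_i·y_{i+1} − x_{i+1}·y_i), indices taken mod 6.
Σ = (57.5) + (82.5) + (24) + (27) + (54) + (115) = 360
Area = |Σ|/2 = 180.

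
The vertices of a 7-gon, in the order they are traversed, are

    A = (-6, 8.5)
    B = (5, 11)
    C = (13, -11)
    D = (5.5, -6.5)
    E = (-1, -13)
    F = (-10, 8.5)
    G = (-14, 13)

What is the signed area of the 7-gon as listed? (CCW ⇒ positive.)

Apply the shoelace formula: 2A = Σ (x_i·y_{i+1} − x_{i+1}·y_i), indices taken mod 7.
Σ = (-108.5) + (-198) + (-24) + (-78) + (-138.5) + (-11) + (-41) = -599
Signed area = Σ/2 = -299.5 (negative ⇒ clockwise traversal).

-299.5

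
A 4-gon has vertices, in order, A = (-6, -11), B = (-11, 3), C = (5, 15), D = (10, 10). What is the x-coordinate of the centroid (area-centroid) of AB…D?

-83/67

Apply the shoelace (surveyor's) formula. First the cross-terms c_i = x_i·y_{i+1} − x_{i+1}·y_i:
  -139, -180, -100, -50  ⇒  2A = -469, A = -234.5.
Then Σ (x_i + x_{i+1})·c_i = 1743, so x̄ = 1743 / (6·(-234.5)) = -83/67.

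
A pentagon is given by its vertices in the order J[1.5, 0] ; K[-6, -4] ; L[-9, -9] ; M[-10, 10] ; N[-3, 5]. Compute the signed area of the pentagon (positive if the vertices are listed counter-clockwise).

Apply the shoelace (surveyor's) formula: 2A = Σ (x_i·y_{i+1} − x_{i+1}·y_i), indices taken mod 5.
Σ = (-6) + (18) + (-180) + (-20) + (-7.5) = -195.5
Signed area = Σ/2 = -97.75 (negative ⇒ clockwise traversal).

-97.75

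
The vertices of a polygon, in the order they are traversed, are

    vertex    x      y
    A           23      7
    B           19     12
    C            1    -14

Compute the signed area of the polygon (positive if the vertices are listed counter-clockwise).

97

Cross-terms: 143, -278, 329  ⇒  Σ = 194
Signed area = Σ/2 = 97 (positive ⇒ counter-clockwise traversal).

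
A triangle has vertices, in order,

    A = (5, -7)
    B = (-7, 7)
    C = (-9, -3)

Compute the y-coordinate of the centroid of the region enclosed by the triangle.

-1

Apply the shoelace formula. First the cross-terms c_i = x_i·y_{i+1} − x_{i+1}·y_i:
  -14, 84, 78  ⇒  2A = 148, A = 74.
Then Σ (y_i + y_{i+1})·c_i = -444, so ȳ = -444 / (6·74) = -1.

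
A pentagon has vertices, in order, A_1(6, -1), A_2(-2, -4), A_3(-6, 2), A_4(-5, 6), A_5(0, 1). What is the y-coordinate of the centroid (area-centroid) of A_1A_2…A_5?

19/91

Apply the shoelace formula. First the cross-terms c_i = x_i·y_{i+1} − x_{i+1}·y_i:
  -26, -28, -26, -5, -6  ⇒  2A = -91, A = -45.5.
Then Σ (y_i + y_{i+1})·c_i = -57, so ȳ = -57 / (6·(-45.5)) = 19/91.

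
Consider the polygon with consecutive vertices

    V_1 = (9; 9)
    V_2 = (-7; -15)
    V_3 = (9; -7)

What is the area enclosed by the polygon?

Apply Gauss's area formula: 2A = Σ (x_i·y_{i+1} − x_{i+1}·y_i), indices taken mod 3.
Cross-terms: -72, 184, 144  ⇒  Σ = 256
Area = |Σ|/2 = 128.

128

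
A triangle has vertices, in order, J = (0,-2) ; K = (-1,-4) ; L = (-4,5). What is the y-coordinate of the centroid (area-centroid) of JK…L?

-1/3

Apply the shoelace (surveyor's) formula. First the cross-terms c_i = x_i·y_{i+1} − x_{i+1}·y_i:
  -2, -21, 8  ⇒  2A = -15, A = -7.5.
Then Σ (y_i + y_{i+1})·c_i = 15, so ȳ = 15 / (6·(-7.5)) = -1/3.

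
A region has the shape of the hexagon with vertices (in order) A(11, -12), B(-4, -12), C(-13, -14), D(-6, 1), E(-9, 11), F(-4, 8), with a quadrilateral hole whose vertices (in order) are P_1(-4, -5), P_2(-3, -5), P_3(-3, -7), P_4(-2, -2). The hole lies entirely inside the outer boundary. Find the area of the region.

Outer boundary:
Apply the shoelace formula: 2A = Σ (x_i·y_{i+1} − x_{i+1}·y_i), indices taken mod 6.
Σ = (-180) + (-100) + (-97) + (-57) + (-28) + (-40) = -502
Area = |Σ|/2 = 251.
Hole:
Apply the shoelace formula: 2A = Σ (x_i·y_{i+1} − x_{i+1}·y_i), indices taken mod 4.
Σ = (5) + (6) + (-8) + (2) = 5
Area = |Σ|/2 = 2.5.
Net area = 251 − 2.5 = 248.5.

248.5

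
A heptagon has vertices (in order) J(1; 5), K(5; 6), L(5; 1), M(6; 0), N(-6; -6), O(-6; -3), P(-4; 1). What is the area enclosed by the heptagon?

71.5

Cross-terms: -19, -25, -6, -36, -18, -18, -21  ⇒  Σ = -143
Area = |Σ|/2 = 71.5.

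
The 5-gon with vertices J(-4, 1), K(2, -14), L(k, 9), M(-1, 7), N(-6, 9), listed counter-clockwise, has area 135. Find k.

Write out the shoelace sum; only the two edges meeting at L involve k:
2·Area = [(2·9 − k·(-14)) + (k·7 − (-1)·9)] + 117
       = 21·k + 144 = 270
⇒ k = 6.

6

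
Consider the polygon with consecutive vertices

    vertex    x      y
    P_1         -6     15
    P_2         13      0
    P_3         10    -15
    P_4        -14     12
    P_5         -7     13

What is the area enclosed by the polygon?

Apply Gauss's area formula: 2A = Σ (x_i·y_{i+1} − x_{i+1}·y_i), indices taken mod 5.
Σ = (-195) + (-195) + (-90) + (-98) + (-27) = -605
Area = |Σ|/2 = 302.5.

302.5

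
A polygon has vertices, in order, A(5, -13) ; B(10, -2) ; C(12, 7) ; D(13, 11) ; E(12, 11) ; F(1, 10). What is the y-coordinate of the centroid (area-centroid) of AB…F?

266/117

Apply the shoelace (surveyor's) formula. First the cross-terms c_i = x_i·y_{i+1} − x_{i+1}·y_i:
  120, 94, 41, 11, 109, -63  ⇒  2A = 312, A = 156.
Then Σ (y_i + y_{i+1})·c_i = 2128, so ȳ = 2128 / (6·156) = 266/117.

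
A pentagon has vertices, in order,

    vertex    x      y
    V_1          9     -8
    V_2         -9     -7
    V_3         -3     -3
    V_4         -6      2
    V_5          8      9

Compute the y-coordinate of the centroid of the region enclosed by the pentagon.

-179/184

Apply the surveyor's formula. First the cross-terms c_i = x_i·y_{i+1} − x_{i+1}·y_i:
  -135, 6, -24, -70, -145  ⇒  2A = -368, A = -184.
Then Σ (y_i + y_{i+1})·c_i = 1074, so ȳ = 1074 / (6·(-184)) = -179/184.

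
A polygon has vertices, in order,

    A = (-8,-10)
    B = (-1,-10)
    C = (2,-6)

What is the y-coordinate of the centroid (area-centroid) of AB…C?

Apply the surveyor's formula. First the cross-terms c_i = x_i·y_{i+1} − x_{i+1}·y_i:
  70, 26, -68  ⇒  2A = 28, A = 14.
Then Σ (y_i + y_{i+1})·c_i = -728, so ȳ = -728 / (6·14) = -26/3.

-26/3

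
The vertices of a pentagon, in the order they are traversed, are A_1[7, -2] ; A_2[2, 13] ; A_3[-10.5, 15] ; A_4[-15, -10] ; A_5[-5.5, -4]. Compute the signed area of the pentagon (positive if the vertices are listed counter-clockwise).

317.75

Apply the surveyor's formula: 2A = Σ (x_i·y_{i+1} − x_{i+1}·y_i), indices taken mod 5.
A_1→A_2: (7)(13) − (2)(-2) = 95
A_2→A_3: (2)(15) − (-10.5)(13) = 166.5
A_3→A_4: (-10.5)(-10) − (-15)(15) = 330
A_4→A_5: (-15)(-4) − (-5.5)(-10) = 5
A_5→A_1: (-5.5)(-2) − (7)(-4) = 39
Σ = 635.5
Signed area = Σ/2 = 317.75 (positive ⇒ counter-clockwise traversal).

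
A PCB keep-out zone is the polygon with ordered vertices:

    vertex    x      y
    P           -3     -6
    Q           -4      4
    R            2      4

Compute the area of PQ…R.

Σ = (-36) + (-24) + (0) = -60
Area = |Σ|/2 = 30.

30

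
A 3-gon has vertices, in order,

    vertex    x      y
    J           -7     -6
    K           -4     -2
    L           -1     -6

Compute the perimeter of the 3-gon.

16

|JK| = √((3)² + (4)²) = √25 = 5
|KL| = √((3)² + (-4)²) = √25 = 5
|LJ| = √((-6)² + (0)²) = √36 = 6
Perimeter = 5 + 5 + 6 = 16.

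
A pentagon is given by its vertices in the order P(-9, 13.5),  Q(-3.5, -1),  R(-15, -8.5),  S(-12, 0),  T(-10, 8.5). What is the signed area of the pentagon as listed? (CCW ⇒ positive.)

-95.75

Apply the surveyor's formula: 2A = Σ (x_i·y_{i+1} − x_{i+1}·y_i), indices taken mod 5.
Cross-terms: 56.25, 14.75, -102, -102, -58.5  ⇒  Σ = -191.5
Signed area = Σ/2 = -95.75 (negative ⇒ clockwise traversal).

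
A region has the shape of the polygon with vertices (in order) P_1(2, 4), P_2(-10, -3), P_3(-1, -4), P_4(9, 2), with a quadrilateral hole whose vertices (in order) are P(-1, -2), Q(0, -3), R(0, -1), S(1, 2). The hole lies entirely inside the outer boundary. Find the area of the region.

66.5

Outer boundary:
Apply the surveyor's formula: 2A = Σ (x_i·y_{i+1} − x_{i+1}·y_i), indices taken mod 4.
Σ = (34) + (37) + (34) + (32) = 137
Area = |Σ|/2 = 68.5.
Hole:
Apply the shoelace (surveyor's) formula: 2A = Σ (x_i·y_{i+1} − x_{i+1}·y_i), indices taken mod 4.
P→Q: (-1)(-3) − (0)(-2) = 3
Q→R: (0)(-1) − (0)(-3) = 0
R→S: (0)(2) − (1)(-1) = 1
S→P: (1)(-2) − (-1)(2) = 0
Σ = 4
Area = |Σ|/2 = 2.
Net area = 68.5 − 2 = 66.5.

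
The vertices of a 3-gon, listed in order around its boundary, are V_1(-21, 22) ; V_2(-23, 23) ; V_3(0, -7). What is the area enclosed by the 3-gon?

18.5

Σ = (23) + (161) + (-147) = 37
Area = |Σ|/2 = 18.5.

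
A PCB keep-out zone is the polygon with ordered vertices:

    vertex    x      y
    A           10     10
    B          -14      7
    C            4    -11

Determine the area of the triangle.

243

Apply the surveyor's formula: 2A = Σ (x_i·y_{i+1} − x_{i+1}·y_i), indices taken mod 3.
Σ = (210) + (126) + (150) = 486
Area = |Σ|/2 = 243.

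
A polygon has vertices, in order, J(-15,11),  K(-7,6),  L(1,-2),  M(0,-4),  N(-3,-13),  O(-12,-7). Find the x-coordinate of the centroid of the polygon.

Apply the shoelace (surveyor's) formula. First the cross-terms c_i = x_i·y_{i+1} − x_{i+1}·y_i:
  -13, 8, -4, -12, -135, -237  ⇒  2A = -393, A = -196.5.
Then Σ (x_i + x_{i+1})·c_i = 8694, so x̄ = 8694 / (6·(-196.5)) = -966/131.

-966/131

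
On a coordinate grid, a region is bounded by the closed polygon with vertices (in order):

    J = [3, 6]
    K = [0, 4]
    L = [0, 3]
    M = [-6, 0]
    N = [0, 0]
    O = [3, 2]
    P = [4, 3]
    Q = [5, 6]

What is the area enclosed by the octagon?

26

Apply Gauss's area formula: 2A = Σ (x_i·y_{i+1} − x_{i+1}·y_i), indices taken mod 8.
Cross-terms: 12, 0, 18, 0, 0, 1, 9, 12  ⇒  Σ = 52
Area = |Σ|/2 = 26.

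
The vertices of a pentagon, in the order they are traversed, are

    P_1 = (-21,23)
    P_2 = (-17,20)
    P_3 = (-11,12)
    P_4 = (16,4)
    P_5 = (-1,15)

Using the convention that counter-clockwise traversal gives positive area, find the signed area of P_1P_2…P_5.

143.5

Cross-terms: -29, 16, -236, 244, 292  ⇒  Σ = 287
Signed area = Σ/2 = 143.5 (positive ⇒ counter-clockwise traversal).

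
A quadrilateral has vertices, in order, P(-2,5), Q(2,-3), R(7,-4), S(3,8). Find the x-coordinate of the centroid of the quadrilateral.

Apply the shoelace (surveyor's) formula. First the cross-terms c_i = x_i·y_{i+1} − x_{i+1}·y_i:
  -4, 13, 68, 31  ⇒  2A = 108, A = 54.
Then Σ (x_i + x_{i+1})·c_i = 828, so x̄ = 828 / (6·54) = 23/9.

23/9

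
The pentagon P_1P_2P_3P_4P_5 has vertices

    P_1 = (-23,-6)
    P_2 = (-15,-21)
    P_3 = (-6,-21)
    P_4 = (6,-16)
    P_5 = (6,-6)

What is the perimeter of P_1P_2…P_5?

78

|P_1P_2| = √((8)² + (-15)²) = √289 = 17
|P_2P_3| = √((9)² + (0)²) = √81 = 9
|P_3P_4| = √((12)² + (5)²) = √169 = 13
|P_4P_5| = √((0)² + (10)²) = √100 = 10
|P_5P_1| = √((-29)² + (0)²) = √841 = 29
Perimeter = 17 + 9 + 13 + 10 + 29 = 78.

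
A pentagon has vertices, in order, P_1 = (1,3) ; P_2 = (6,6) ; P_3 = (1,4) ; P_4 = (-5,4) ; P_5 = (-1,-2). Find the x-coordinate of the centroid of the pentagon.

Apply Gauss's area formula. First the cross-terms c_i = x_i·y_{i+1} − x_{i+1}·y_i:
  -12, 18, 24, 14, -1  ⇒  2A = 43, A = 21.5.
Then Σ (x_i + x_{i+1})·c_i = -138, so x̄ = -138 / (6·21.5) = -46/43.

-46/43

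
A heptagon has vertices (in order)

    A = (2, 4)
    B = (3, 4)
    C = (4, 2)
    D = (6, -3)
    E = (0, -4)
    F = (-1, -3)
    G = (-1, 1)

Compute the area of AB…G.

38

Σ = (-4) + (-10) + (-24) + (-24) + (-4) + (-4) + (-6) = -76
Area = |Σ|/2 = 38.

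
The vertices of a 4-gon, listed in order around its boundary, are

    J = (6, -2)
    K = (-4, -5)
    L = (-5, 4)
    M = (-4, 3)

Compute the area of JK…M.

44

Σ = (-38) + (-41) + (1) + (-10) = -88
Area = |Σ|/2 = 44.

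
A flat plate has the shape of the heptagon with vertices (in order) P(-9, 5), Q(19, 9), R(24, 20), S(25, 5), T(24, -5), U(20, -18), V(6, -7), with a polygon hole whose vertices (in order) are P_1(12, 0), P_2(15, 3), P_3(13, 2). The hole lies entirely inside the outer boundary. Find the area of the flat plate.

515.5

Outer boundary:
Apply the shoelace (surveyor's) formula: 2A = Σ (x_i·y_{i+1} − x_{i+1}·y_i), indices taken mod 7.
Cross-terms: -176, 164, -380, -245, -332, -32, -33  ⇒  Σ = -1034
Area = |Σ|/2 = 517.
Hole:
Apply Gauss's area formula: 2A = Σ (x_i·y_{i+1} − x_{i+1}·y_i), indices taken mod 3.
P_1→P_2: (12)(3) − (15)(0) = 36
P_2→P_3: (15)(2) − (13)(3) = -9
P_3→P_1: (13)(0) − (12)(2) = -24
Σ = 3
Area = |Σ|/2 = 1.5.
Net area = 517 − 1.5 = 515.5.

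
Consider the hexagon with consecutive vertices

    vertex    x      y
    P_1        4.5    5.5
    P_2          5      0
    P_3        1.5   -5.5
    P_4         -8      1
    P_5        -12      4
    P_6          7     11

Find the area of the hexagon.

144.25

Apply the shoelace (surveyor's) formula: 2A = Σ (x_i·y_{i+1} − x_{i+1}·y_i), indices taken mod 6.
Σ = (-27.5) + (-27.5) + (-42.5) + (-20) + (-160) + (-11) = -288.5
Area = |Σ|/2 = 144.25.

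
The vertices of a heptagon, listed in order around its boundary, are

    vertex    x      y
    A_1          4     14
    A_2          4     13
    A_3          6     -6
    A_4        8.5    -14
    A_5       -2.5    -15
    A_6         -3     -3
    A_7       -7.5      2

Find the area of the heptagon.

Apply the shoelace formula: 2A = Σ (x_i·y_{i+1} − x_{i+1}·y_i), indices taken mod 7.
Σ = (-4) + (-102) + (-33) + (-162.5) + (-37.5) + (-28.5) + (-113) = -480.5
Area = |Σ|/2 = 240.25.

240.25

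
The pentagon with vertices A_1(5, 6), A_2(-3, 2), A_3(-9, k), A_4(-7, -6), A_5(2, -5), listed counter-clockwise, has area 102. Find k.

5

Write out the shoelace sum; only the two edges meeting at A_3 involve k:
2·Area = [((-3)·k − (-9)·2) + ((-9)·(-6) − (-7)·k)] + 112
       = 4·k + 184 = 204
⇒ k = 5.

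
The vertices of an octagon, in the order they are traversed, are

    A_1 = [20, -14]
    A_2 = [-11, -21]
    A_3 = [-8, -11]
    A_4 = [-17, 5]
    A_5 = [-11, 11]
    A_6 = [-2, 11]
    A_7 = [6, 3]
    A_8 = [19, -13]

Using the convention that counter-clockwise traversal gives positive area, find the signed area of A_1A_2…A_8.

-646

A_1→A_2: (20)(-21) − (-11)(-14) = -574
A_2→A_3: (-11)(-11) − (-8)(-21) = -47
A_3→A_4: (-8)(5) − (-17)(-11) = -227
A_4→A_5: (-17)(11) − (-11)(5) = -132
A_5→A_6: (-11)(11) − (-2)(11) = -99
A_6→A_7: (-2)(3) − (6)(11) = -72
A_7→A_8: (6)(-13) − (19)(3) = -135
A_8→A_1: (19)(-14) − (20)(-13) = -6
Σ = -1292
Signed area = Σ/2 = -646 (negative ⇒ clockwise traversal).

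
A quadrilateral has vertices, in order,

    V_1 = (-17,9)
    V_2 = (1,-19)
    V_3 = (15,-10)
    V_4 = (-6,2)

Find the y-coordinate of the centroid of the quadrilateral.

-1585/231

Apply Gauss's area formula. First the cross-terms c_i = x_i·y_{i+1} − x_{i+1}·y_i:
  314, 275, -30, -20  ⇒  2A = 539, A = 269.5.
Then Σ (y_i + y_{i+1})·c_i = -11095, so ȳ = -11095 / (6·269.5) = -1585/231.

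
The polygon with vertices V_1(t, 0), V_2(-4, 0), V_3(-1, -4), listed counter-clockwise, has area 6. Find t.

The doubled signed area Σ (x_i y_{i+1} − x_{i+1} y_i) is linear in t.
With t=0 it equals 16; the coefficient of t is 4 (from the two edges through V_1).
So 4·t + 16 = 2·6 = 12 ⇒ t = -1.

-1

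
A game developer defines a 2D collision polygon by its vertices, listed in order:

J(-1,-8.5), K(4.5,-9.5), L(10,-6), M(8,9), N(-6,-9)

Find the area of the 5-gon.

Cross-terms: 47.75, 68, 138, -18, 42  ⇒  Σ = 277.75
Area = |Σ|/2 = 138.875.

138.875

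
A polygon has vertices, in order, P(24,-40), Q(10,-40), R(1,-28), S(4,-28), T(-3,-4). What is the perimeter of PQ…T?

102

|PQ| = √((-14)² + (0)²) = √196 = 14
|QR| = √((-9)² + (12)²) = √225 = 15
|RS| = √((3)² + (0)²) = √9 = 3
|ST| = √((-7)² + (24)²) = √625 = 25
|TP| = √((27)² + (-36)²) = √2025 = 45
Perimeter = 14 + 15 + 3 + 25 + 45 = 102.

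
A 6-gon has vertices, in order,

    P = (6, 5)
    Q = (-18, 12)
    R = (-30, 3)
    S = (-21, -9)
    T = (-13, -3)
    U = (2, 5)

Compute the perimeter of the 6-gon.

86

|PQ| = √((-24)² + (7)²) = √625 = 25
|QR| = √((-12)² + (-9)²) = √225 = 15
|RS| = √((9)² + (-12)²) = √225 = 15
|ST| = √((8)² + (6)²) = √100 = 10
|TU| = √((15)² + (8)²) = √289 = 17
|UP| = √((4)² + (0)²) = √16 = 4
Perimeter = 25 + 15 + 15 + 10 + 17 + 4 = 86.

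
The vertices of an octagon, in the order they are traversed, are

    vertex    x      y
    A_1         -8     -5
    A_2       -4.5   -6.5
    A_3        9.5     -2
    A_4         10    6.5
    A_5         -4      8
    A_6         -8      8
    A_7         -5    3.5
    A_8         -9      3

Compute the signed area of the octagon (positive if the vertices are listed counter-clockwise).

208.75

A_1→A_2: (-8)(-6.5) − (-4.5)(-5) = 29.5
A_2→A_3: (-4.5)(-2) − (9.5)(-6.5) = 70.75
A_3→A_4: (9.5)(6.5) − (10)(-2) = 81.75
A_4→A_5: (10)(8) − (-4)(6.5) = 106
A_5→A_6: (-4)(8) − (-8)(8) = 32
A_6→A_7: (-8)(3.5) − (-5)(8) = 12
A_7→A_8: (-5)(3) − (-9)(3.5) = 16.5
A_8→A_1: (-9)(-5) − (-8)(3) = 69
Σ = 417.5
Signed area = Σ/2 = 208.75 (positive ⇒ counter-clockwise traversal).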